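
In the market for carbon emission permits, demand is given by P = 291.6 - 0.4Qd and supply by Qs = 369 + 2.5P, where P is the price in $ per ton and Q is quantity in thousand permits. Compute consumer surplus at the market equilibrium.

Inverting to quantity form: Qd = 729 - 2.5P.
At equilibrium Qd = Qs, so 729 - 2.5P = 369 + 2.5P; collecting terms, 360 = 5P and P* = 72.
Substitute back: Q* = 729 - 2.5(72) = 549.
Demand choke price (Qd = 0): P = 729/2.5 = 291.6. Consumer surplus = ½ × (291.6 - 72) × 549 = 60280.2.

Consumer surplus = 60280.2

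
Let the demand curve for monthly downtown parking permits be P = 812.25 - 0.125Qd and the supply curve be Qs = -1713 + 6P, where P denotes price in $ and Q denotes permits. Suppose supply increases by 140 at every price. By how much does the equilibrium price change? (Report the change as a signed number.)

Inverting to quantity form: Qd = 6498 - 8P.
The market clears where 6498 - 8P = -1713 + 6P. Rearranging, 14P = 8211, hence P* = 586.5.
Plugging P* into demand: Q* = 6498 - 8(586.5) = 1806.
After the shift, supply is Qs = -1573 + 6P.
New equilibrium: 8071 = 14P, so P = 576.5 and Q = 1886.
ΔP = 576.5 - 586.5 = -10.

ΔP = -10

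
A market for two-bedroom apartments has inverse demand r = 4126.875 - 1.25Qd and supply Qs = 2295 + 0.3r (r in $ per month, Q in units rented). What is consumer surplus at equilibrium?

Consumer surplus = 4126456.40625

Inverting to quantity form: Qd = 3301.5 - 0.8r.
Set Qd = Qs: 3301.5 - 0.8r = 2295 + 0.3r, so 1006.5 = 1.1r and r* = 915.
Plugging r* into demand: Q* = 3301.5 - 0.8(915) = 2569.5.
Demand choke price (Qd = 0): r = 3301.5/0.8 = 4126.875. Consumer surplus = ½ × (4126.875 - 915) × 2569.5 = 4126456.40625.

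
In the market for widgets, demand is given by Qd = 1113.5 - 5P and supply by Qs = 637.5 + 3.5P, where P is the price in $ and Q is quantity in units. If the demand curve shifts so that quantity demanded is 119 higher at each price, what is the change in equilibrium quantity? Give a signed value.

Equating demand and supply, 1113.5 - 5P = 637.5 + 3.5P gives 8.5P = 476, so P* = 56.
Plugging P* into demand: Q* = 1113.5 - 5(56) = 833.5.
After the shift, demand is Qd = 1232.5 - 5P.
New equilibrium: 595 = 8.5P, so P = 70 and Q = 882.5.
ΔQ = 882.5 - 833.5 = 49.

ΔQ = 49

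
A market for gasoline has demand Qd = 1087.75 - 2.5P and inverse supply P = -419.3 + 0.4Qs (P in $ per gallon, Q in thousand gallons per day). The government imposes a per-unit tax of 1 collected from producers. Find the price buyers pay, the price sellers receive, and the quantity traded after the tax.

P_b = 8.4, P_s = 7.4, Q = 1066.75

Rewriting in direct form: Qs = 1048.25 + 2.5P.
Producers keep P_s = P_b - 1 per unit, so supply in terms of the buyer price is Qs = 1045.75 + 2.5P_b.
Set Qd = Qs: 1087.75 - 2.5P_b = 1045.75 + 2.5P_b, so 42 = 5P_b and P_b = 8.4.
Then P_s = 8.4 - 1 = 7.4 and Q = 1087.75 - 2.5(8.4) = 1066.75.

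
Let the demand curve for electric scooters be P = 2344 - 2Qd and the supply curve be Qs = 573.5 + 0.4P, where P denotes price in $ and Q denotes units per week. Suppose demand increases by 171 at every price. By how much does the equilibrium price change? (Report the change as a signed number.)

Inverting to quantity form: Qd = 1172 - 0.5P.
At equilibrium Qd = Qs, so 1172 - 0.5P = 573.5 + 0.4P; collecting terms, 598.5 = 0.9P and P* = 665.
Then Q* = 1172 - 0.5(665) = 839.5.
After the shift, demand is Qd = 1343 - 0.5P.
The new intersection has 769.5 = 0.9P, i.e. P = 855, Q = 915.5.
ΔP = 855 - 665 = 190.

ΔP = 190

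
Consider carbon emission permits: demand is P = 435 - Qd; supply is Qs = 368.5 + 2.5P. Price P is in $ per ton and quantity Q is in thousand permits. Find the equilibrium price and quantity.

P* = 19, Q* = 416

Solving each curve for Q: Qd = 435 - P.
Set Qd = Qs: 435 - P = 368.5 + 2.5P, so 66.5 = 3.5P and P* = 19.
From the demand curve, Q* = 435 - 19 = 416.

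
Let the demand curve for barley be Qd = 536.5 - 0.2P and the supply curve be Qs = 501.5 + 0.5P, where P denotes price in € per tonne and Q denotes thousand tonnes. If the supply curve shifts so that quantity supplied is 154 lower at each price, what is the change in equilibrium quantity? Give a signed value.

ΔQ = -44

The market clears where 536.5 - 0.2P = 501.5 + 0.5P. Rearranging, 0.7P = 35, hence P* = 50.
From the demand curve, Q* = 536.5 - 0.2(50) = 526.5.
After the shift, supply is Qs = 347.5 + 0.5P.
New equilibrium: 189 = 0.7P, so P = 270 and Q = 482.5.
ΔQ = 482.5 - 526.5 = -44.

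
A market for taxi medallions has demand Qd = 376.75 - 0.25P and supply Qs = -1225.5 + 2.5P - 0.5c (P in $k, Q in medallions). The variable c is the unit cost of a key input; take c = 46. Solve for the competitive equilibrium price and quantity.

P* = 591, Q* = 229

With c = 46, supply is Qs = -1248.5 + 2.5P.
At equilibrium Qd = Qs, so 376.75 - 0.25P = -1248.5 + 2.5P; collecting terms, 1625.25 = 2.75P and P* = 591.
Then Q* = 376.75 - 0.25(591) = 229.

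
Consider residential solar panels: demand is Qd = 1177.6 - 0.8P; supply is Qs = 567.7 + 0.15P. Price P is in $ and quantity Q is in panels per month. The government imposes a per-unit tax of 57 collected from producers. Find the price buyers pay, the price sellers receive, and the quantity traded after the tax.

P_b = 651, P_s = 594, Q = 656.8

The tax drives a wedge P_b - P_s = 57. Substituting P_s = P_b - 57 into supply: Qs = 559.15 + 0.15P_b.
Market clearing requires 1177.6 - 0.8P_b = 559.15 + 0.15P_b; hence 618.45 = 0.95P_b and P_b = 651.
Then P_s = 651 - 57 = 594 and Q = 1177.6 - 0.8(651) = 656.8.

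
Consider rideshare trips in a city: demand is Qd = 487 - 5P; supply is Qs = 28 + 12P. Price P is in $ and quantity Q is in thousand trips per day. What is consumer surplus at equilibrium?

Set Qd = Qs: 487 - 5P = 28 + 12P, so 459 = 17P and P* = 27.
Plugging P* into demand: Q* = 487 - 5(27) = 352.
Demand choke price (Qd = 0): P = 487/5 = 97.4. Consumer surplus = ½ × (97.4 - 27) × 352 = 12390.4.

Consumer surplus = 12390.4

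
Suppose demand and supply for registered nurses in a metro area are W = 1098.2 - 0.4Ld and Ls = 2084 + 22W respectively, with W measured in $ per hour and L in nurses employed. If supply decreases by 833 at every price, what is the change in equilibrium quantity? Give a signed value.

ΔL = -85

In direct form, Ld = 2745.5 - 2.5W.
At equilibrium Ld = Ls, so 2745.5 - 2.5W = 2084 + 22W; collecting terms, 661.5 = 24.5W and W* = 27.
From the demand curve, L* = 2745.5 - 2.5(27) = 2678.
After the shift, supply is Ls = 1251 + 22W.
New equilibrium: 1494.5 = 24.5W, so W = 61 and L = 2593.
ΔL = 2593 - 2678 = -85.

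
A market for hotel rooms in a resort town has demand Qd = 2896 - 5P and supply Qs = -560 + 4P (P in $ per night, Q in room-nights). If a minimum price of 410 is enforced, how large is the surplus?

Surplus = 234

With P fixed at 410, quantity demanded is 846 and quantity supplied is 1080.
Surplus = Qs - Qd = 1080 - 846 = 234.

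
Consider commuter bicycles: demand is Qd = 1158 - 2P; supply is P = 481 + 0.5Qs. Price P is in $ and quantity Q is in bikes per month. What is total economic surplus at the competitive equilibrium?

Total surplus = 4802

Rewriting in direct form: Qs = -962 + 2P.
The market clears where 1158 - 2P = -962 + 2P. Rearranging, 4P = 2120, hence P* = 530.
Then Q* = 1158 - 2(530) = 98.
Demand choke price = 579; supply choke price = 481. CS = ½(579 - 530)(98) = 2401; PS = ½(530 - 481)(98) = 2401. Total surplus = 4802.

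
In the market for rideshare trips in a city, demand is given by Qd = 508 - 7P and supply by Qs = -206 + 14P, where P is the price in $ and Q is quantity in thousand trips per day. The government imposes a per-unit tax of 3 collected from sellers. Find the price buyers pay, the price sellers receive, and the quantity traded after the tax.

Sellers keep P_s = P_b - 3 per unit, so supply in terms of the buyer price is Qs = -248 + 14P_b.
Market clearing requires 508 - 7P_b = -248 + 14P_b; hence 756 = 21P_b and P_b = 36.
So P_s = 33 and the quantity traded is Q = 508 - 7(36) = 256.

P_b = 36, P_s = 33, Q = 256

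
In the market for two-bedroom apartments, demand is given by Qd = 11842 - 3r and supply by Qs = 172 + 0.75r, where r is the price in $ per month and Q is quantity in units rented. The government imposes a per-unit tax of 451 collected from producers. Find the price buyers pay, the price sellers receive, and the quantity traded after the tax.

r_b = 3202.2, r_s = 2751.2, Q = 2235.4

Producers keep r_s = r_b - 451 per unit, so supply in terms of the buyer price is Qs = -166.25 + 0.75r_b.
Set Qd = Qs: 11842 - 3r_b = -166.25 + 0.75r_b, so 12008.25 = 3.75r_b and r_b = 3202.2.
Then r_s = 3202.2 - 451 = 2751.2 and Q = 11842 - 3(3202.2) = 2235.4.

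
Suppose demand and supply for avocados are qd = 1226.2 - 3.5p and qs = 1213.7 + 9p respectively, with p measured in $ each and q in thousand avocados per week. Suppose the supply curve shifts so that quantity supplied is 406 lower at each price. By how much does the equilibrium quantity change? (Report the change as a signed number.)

The market clears where 1226.2 - 3.5p = 1213.7 + 9p. Rearranging, 12.5p = 12.5, hence p* = 1.
Then q* = 1226.2 - 3.5(1) = 1222.7.
After the shift, supply is qs = 807.7 + 9p.
Re-solving, 12.5p = 418.5 gives p = 33.48 and q = 1109.02.
Δq = 1109.02 - 1222.7 = -113.68.

Δq = -113.68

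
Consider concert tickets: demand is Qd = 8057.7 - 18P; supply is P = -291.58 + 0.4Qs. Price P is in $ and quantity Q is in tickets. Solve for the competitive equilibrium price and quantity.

In direct form, Qs = 728.95 + 2.5P.
Equating demand and supply, 8057.7 - 18P = 728.95 + 2.5P gives 20.5P = 7328.75, so P* = 357.5.
Substitute back: Q* = 8057.7 - 18(357.5) = 1622.7.

P* = 357.5, Q* = 1622.7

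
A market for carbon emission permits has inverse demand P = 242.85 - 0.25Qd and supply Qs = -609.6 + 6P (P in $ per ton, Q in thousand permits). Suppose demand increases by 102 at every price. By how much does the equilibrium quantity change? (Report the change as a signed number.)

ΔQ = 61.2

Inverting to quantity form: Qd = 971.4 - 4P.
At equilibrium Qd = Qs, so 971.4 - 4P = -609.6 + 6P; collecting terms, 1581 = 10P and P* = 158.1.
From the demand curve, Q* = 971.4 - 4(158.1) = 339.
After the shift, demand is Qd = 1073.4 - 4P.
The new intersection has 1683 = 10P, i.e. P = 168.3, Q = 400.2.
ΔQ = 400.2 - 339 = 61.2.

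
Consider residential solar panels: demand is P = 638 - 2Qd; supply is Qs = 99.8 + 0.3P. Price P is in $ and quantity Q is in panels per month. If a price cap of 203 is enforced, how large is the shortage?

Shortage = 56.8

Inverting to quantity form: Qd = 319 - 0.5P.
At P = 203: Qd = 217.5 and Qs = 160.7.
Shortage = Qd - Qs = 217.5 - 160.7 = 56.8.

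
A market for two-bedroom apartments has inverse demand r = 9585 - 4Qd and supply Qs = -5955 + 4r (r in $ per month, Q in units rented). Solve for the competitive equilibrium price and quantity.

Solving each curve for Q: Qd = 2396.25 - 0.25r.
Set Qd = Qs: 2396.25 - 0.25r = -5955 + 4r, so 8351.25 = 4.25r and r* = 1965.
Substitute back: Q* = 2396.25 - 0.25(1965) = 1905.

r* = 1965, Q* = 1905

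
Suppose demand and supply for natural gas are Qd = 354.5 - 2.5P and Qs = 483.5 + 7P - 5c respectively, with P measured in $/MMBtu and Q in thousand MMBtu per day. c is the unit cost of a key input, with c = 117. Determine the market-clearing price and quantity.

With c = 117, supply is Qs = -101.5 + 7P.
At equilibrium Qd = Qs, so 354.5 - 2.5P = -101.5 + 7P; collecting terms, 456 = 9.5P and P* = 48.
Plugging P* into demand: Q* = 354.5 - 2.5(48) = 234.5.

P* = 48, Q* = 234.5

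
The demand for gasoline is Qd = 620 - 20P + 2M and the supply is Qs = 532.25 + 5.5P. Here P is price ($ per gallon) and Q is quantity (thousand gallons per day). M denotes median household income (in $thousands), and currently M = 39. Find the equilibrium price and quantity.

P* = 6.5, Q* = 568

With M = 39, demand is Qd = 698 - 20P.
Equating demand and supply, 698 - 20P = 532.25 + 5.5P gives 25.5P = 165.75, so P* = 6.5.
Substitute back: Q* = 698 - 20(6.5) = 568.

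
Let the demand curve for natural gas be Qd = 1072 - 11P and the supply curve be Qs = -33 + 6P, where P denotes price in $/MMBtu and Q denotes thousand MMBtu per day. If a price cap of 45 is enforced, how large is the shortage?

Evaluating both curves at the ceiling price 45 gives Qd = 577, Qs = 237.
Shortage = Qd - Qs = 577 - 237 = 340.

Shortage = 340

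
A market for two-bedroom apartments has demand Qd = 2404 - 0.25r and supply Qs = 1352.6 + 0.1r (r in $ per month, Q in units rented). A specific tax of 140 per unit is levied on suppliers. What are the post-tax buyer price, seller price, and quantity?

With a tax of 140 on suppliers, they supply based on the net price r_s = r_b - 140, so Qs = 1338.6 + 0.1r_b.
Set Qd = Qs: 2404 - 0.25r_b = 1338.6 + 0.1r_b, so 1065.4 = 0.35r_b and r_b = 3044.
Then r_s = 3044 - 140 = 2904 and Q = 2404 - 0.25(3044) = 1643.

r_b = 3044, r_s = 2904, Q = 1643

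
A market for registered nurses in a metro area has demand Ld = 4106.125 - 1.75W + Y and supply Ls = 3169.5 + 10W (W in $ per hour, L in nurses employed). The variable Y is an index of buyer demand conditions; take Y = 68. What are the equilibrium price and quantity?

W* = 85.5, L* = 4024.5

With Y = 68, demand is Ld = 4174.125 - 1.75W.
Set Ld = Ls: 4174.125 - 1.75W = 3169.5 + 10W, so 1004.625 = 11.75W and W* = 85.5.
Then L* = 4174.125 - 1.75(85.5) = 4024.5.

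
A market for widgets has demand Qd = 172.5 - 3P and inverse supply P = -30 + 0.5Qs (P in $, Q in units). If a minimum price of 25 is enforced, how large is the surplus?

Surplus = 12.5

Solving each curve for Q: Qs = 60 + 2P.
With P fixed at 25, quantity demanded is 97.5 and quantity supplied is 110.
Surplus = Qs - Qd = 110 - 97.5 = 12.5.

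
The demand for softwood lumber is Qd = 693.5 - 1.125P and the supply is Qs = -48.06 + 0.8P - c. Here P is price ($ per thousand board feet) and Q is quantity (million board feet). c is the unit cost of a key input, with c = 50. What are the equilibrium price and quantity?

With c = 50, supply is Qs = -98.06 + 0.8P.
Set Qd = Qs: 693.5 - 1.125P = -98.06 + 0.8P, so 791.56 = 1.925P and P* = 411.2.
Substitute back: Q* = 693.5 - 1.125(411.2) = 230.9.

P* = 411.2, Q* = 230.9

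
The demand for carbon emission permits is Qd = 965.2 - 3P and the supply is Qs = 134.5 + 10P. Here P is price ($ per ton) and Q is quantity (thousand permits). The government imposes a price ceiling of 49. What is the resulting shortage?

Shortage = 193.7

At P = 49: Qd = 818.2 and Qs = 624.5.
Shortage = Qd - Qs = 818.2 - 624.5 = 193.7.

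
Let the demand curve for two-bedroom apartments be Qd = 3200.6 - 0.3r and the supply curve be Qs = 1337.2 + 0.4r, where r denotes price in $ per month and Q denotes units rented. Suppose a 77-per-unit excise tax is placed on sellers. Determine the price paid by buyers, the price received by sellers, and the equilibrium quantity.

With a tax of 77 on sellers, they supply based on the net price r_s = r_b - 77, so Qs = 1306.4 + 0.4r_b.
Market clearing requires 3200.6 - 0.3r_b = 1306.4 + 0.4r_b; hence 1894.2 = 0.7r_b and r_b = 2706.
Then r_s = 2706 - 77 = 2629 and Q = 3200.6 - 0.3(2706) = 2388.8.

r_b = 2706, r_s = 2629, Q = 2388.8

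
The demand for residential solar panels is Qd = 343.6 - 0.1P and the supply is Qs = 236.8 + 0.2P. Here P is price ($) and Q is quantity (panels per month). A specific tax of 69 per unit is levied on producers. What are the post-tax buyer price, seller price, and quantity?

P_b = 402, P_s = 333, Q = 303.4

Producers keep P_s = P_b - 69 per unit, so supply in terms of the buyer price is Qs = 223 + 0.2P_b.
Set Qd = Qs: 343.6 - 0.1P_b = 223 + 0.2P_b, so 120.6 = 0.3P_b and P_b = 402.
So P_s = 333 and the quantity traded is Q = 343.6 - 0.1(402) = 303.4.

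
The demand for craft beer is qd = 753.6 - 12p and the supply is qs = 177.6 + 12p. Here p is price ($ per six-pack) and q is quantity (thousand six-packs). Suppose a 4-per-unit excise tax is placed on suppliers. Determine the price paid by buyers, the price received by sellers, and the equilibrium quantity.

With a tax of 4 on suppliers, they supply based on the net price p_s = p_b - 4, so qs = 129.6 + 12p_b.
Equate demand and the shifted supply: 753.6 - 12p_b = 129.6 + 12p_b, giving 24p_b = 624, so p_b = 26.
Then p_s = 26 - 4 = 22 and q = 753.6 - 12(26) = 441.6.

p_b = 26, p_s = 22, q = 441.6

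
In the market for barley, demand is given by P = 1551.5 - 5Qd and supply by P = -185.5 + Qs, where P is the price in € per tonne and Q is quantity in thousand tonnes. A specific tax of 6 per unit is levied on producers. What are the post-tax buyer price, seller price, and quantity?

P_b = 109, P_s = 103, Q = 288.5

Inverting to quantity form: Qd = 310.3 - 0.2P and Qs = 185.5 + P.
The tax drives a wedge P_b - P_s = 6. Substituting P_s = P_b - 6 into supply: Qs = 179.5 + P_b.
Equate demand and the shifted supply: 310.3 - 0.2P_b = 179.5 + P_b, giving 1.2P_b = 130.8, so P_b = 109.
So P_s = 103 and the quantity traded is Q = 310.3 - 0.2(109) = 288.5.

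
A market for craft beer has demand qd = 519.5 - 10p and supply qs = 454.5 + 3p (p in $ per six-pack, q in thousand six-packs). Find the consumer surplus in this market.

At equilibrium qd = qs, so 519.5 - 10p = 454.5 + 3p; collecting terms, 65 = 13p and p* = 5.
Then q* = 519.5 - 10(5) = 469.5.
Demand choke price (qd = 0): p = 519.5/10 = 51.95. Consumer surplus = ½ × (51.95 - 5) × 469.5 = 11021.5125.

Consumer surplus = 11021.5125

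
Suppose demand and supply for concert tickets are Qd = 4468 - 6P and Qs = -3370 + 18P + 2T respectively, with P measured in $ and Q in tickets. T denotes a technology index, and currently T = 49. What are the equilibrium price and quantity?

With T = 49, supply is Qs = -3272 + 18P.
The market clears where 4468 - 6P = -3272 + 18P. Rearranging, 24P = 7740, hence P* = 322.5.
From the demand curve, Q* = 4468 - 6(322.5) = 2533.

P* = 322.5, Q* = 2533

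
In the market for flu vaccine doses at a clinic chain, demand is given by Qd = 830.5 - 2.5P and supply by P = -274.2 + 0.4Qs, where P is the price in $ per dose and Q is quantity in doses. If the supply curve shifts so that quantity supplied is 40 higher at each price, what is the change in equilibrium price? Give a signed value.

ΔP = -8

In direct form, Qs = 685.5 + 2.5P.
At equilibrium Qd = Qs, so 830.5 - 2.5P = 685.5 + 2.5P; collecting terms, 145 = 5P and P* = 29.
Then Q* = 830.5 - 2.5(29) = 758.
After the shift, supply is Qs = 725.5 + 2.5P.
New equilibrium: 105 = 5P, so P = 21 and Q = 778.
ΔP = 21 - 29 = -8.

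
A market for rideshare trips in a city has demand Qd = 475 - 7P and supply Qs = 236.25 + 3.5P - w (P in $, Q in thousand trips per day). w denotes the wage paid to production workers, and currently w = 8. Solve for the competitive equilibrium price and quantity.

With w = 8, supply is Qs = 228.25 + 3.5P.
At equilibrium Qd = Qs, so 475 - 7P = 228.25 + 3.5P; collecting terms, 246.75 = 10.5P and P* = 23.5.
Plugging P* into demand: Q* = 475 - 7(23.5) = 310.5.

P* = 23.5, Q* = 310.5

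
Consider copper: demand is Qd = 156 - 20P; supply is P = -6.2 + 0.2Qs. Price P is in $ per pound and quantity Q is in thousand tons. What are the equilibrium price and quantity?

Solving each curve for Q: Qs = 31 + 5P.
Equating demand and supply, 156 - 20P = 31 + 5P gives 25P = 125, so P* = 5.
From the demand curve, Q* = 156 - 20(5) = 56.

P* = 5, Q* = 56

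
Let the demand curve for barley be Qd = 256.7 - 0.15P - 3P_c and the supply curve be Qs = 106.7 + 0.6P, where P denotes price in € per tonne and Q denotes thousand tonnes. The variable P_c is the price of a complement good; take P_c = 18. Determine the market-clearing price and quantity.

P* = 128, Q* = 183.5

With P_c = 18, demand is Qd = 202.7 - 0.15P.
The market clears where 202.7 - 0.15P = 106.7 + 0.6P. Rearranging, 0.75P = 96, hence P* = 128.
Substitute back: Q* = 202.7 - 0.15(128) = 183.5.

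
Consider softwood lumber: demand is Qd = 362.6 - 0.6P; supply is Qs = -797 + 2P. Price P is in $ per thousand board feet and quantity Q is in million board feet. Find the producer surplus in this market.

Producer surplus = 2256.25

Equating demand and supply, 362.6 - 0.6P = -797 + 2P gives 2.6P = 1159.6, so P* = 446.
Then Q* = 362.6 - 0.6(446) = 95.
Supply choke price (Qs = 0): P = 398.5. Producer surplus = ½ × (446 - 398.5) × 95 = 2256.25.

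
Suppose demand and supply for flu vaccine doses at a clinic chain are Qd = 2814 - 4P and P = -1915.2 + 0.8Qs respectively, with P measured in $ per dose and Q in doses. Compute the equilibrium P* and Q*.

Solving each curve for Q: Qs = 2394 + 1.25P.
At equilibrium Qd = Qs, so 2814 - 4P = 2394 + 1.25P; collecting terms, 420 = 5.25P and P* = 80.
From the demand curve, Q* = 2814 - 4(80) = 2494.

P* = 80, Q* = 2494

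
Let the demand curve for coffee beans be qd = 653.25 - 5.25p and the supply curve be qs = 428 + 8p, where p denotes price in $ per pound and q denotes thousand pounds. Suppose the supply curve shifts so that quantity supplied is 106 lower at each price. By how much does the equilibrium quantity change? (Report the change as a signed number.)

Δq = -42

Set qd = qs: 653.25 - 5.25p = 428 + 8p, so 225.25 = 13.25p and p* = 17.
Then q* = 653.25 - 5.25(17) = 564.
After the shift, supply is qs = 322 + 8p.
The new intersection has 331.25 = 13.25p, i.e. p = 25, q = 522.
Δq = 522 - 564 = -42.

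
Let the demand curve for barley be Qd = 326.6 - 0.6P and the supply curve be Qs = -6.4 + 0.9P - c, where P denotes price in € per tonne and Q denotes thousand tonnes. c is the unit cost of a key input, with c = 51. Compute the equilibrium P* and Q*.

With c = 51, supply is Qs = -57.4 + 0.9P.
Set Qd = Qs: 326.6 - 0.6P = -57.4 + 0.9P, so 384 = 1.5P and P* = 256.
Then Q* = 326.6 - 0.6(256) = 173.

P* = 256, Q* = 173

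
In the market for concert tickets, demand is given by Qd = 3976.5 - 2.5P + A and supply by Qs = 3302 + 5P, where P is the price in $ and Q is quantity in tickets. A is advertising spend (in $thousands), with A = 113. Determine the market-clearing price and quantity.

With A = 113, demand is Qd = 4089.5 - 2.5P.
The market clears where 4089.5 - 2.5P = 3302 + 5P. Rearranging, 7.5P = 787.5, hence P* = 105.
Plugging P* into demand: Q* = 4089.5 - 2.5(105) = 3827.

P* = 105, Q* = 3827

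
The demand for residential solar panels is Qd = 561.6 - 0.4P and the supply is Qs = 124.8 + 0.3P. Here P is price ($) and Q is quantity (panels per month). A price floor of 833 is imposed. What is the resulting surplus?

Surplus = 146.3

At P = 833: Qd = 228.4 and Qs = 374.7.
Surplus = Qs - Qd = 374.7 - 228.4 = 146.3.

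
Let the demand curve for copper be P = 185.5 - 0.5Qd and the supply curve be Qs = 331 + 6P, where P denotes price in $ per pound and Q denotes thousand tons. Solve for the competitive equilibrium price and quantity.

P* = 5, Q* = 361

Rewriting in direct form: Qd = 371 - 2P.
The market clears where 371 - 2P = 331 + 6P. Rearranging, 8P = 40, hence P* = 5.
Then Q* = 371 - 2(5) = 361.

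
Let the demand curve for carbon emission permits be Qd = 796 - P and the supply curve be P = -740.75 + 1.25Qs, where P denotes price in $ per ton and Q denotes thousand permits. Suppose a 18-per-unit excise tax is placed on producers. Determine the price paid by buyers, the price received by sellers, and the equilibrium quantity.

Inverting to quantity form: Qs = 592.6 + 0.8P.
Producers keep P_s = P_b - 18 per unit, so supply in terms of the buyer price is Qs = 578.2 + 0.8P_b.
Market clearing requires 796 - P_b = 578.2 + 0.8P_b; hence 217.8 = 1.8P_b and P_b = 121.
Then P_s = 121 - 18 = 103 and Q = 796 - 121 = 675.

P_b = 121, P_s = 103, Q = 675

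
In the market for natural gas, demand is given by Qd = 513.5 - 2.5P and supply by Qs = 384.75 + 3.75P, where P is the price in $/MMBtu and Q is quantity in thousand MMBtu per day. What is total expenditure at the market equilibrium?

Equating demand and supply, 513.5 - 2.5P = 384.75 + 3.75P gives 6.25P = 128.75, so P* = 20.6.
From the demand curve, Q* = 513.5 - 2.5(20.6) = 462.
Total expenditure = P* × Q* = 20.6 × 462 = 9517.2.

Total expenditure = 9517.2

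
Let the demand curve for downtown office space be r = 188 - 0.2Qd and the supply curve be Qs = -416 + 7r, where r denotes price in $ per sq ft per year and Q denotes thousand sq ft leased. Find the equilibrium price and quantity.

Solving each curve for Q: Qd = 940 - 5r.
Equating demand and supply, 940 - 5r = -416 + 7r gives 12r = 1356, so r* = 113.
From the demand curve, Q* = 940 - 5(113) = 375.

r* = 113, Q* = 375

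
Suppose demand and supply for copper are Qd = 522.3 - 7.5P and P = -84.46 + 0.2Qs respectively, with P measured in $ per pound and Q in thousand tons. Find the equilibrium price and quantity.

P* = 8, Q* = 462.3

Rewriting in direct form: Qs = 422.3 + 5P.
The market clears where 522.3 - 7.5P = 422.3 + 5P. Rearranging, 12.5P = 100, hence P* = 8.
Plugging P* into demand: Q* = 522.3 - 7.5(8) = 462.3.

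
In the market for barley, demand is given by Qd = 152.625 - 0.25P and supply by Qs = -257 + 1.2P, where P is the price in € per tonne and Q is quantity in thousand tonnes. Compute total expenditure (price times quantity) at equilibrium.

Equating demand and supply, 152.625 - 0.25P = -257 + 1.2P gives 1.45P = 409.625, so P* = 282.5.
From the demand curve, Q* = 152.625 - 0.25(282.5) = 82.
Total expenditure = P* × Q* = 282.5 × 82 = 23165.

Total expenditure = 23165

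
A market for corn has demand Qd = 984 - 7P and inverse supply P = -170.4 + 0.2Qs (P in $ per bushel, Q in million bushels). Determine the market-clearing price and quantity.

P* = 11, Q* = 907

Rewriting in direct form: Qs = 852 + 5P.
Equating demand and supply, 984 - 7P = 852 + 5P gives 12P = 132, so P* = 11.
Then Q* = 984 - 7(11) = 907.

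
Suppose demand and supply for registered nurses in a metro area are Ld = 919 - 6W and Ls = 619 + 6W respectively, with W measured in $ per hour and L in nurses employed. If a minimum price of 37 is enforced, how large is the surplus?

Surplus = 144

At W = 37: Ld = 697 and Ls = 841.
Surplus = Ls - Ld = 841 - 697 = 144.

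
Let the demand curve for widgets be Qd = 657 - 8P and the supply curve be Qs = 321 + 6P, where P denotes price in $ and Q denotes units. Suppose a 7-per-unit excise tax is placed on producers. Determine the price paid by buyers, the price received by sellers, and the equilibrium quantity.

P_b = 27, P_s = 20, Q = 441

The tax drives a wedge P_b - P_s = 7. Substituting P_s = P_b - 7 into supply: Qs = 279 + 6P_b.
Set Qd = Qs: 657 - 8P_b = 279 + 6P_b, so 378 = 14P_b and P_b = 27.
Then P_s = 27 - 7 = 20 and Q = 657 - 8(27) = 441.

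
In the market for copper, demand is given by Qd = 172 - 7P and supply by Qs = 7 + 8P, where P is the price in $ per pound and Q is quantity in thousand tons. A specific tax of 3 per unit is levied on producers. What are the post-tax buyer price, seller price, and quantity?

The tax drives a wedge P_b - P_s = 3. Substituting P_s = P_b - 3 into supply: Qs = -17 + 8P_b.
Equate demand and the shifted supply: 172 - 7P_b = -17 + 8P_b, giving 15P_b = 189, so P_b = 12.6.
So P_s = 9.6 and the quantity traded is Q = 172 - 7(12.6) = 83.8.

P_b = 12.6, P_s = 9.6, Q = 83.8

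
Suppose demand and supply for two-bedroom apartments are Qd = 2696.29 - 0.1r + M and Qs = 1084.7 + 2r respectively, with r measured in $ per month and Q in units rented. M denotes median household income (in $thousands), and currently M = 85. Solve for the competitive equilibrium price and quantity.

With M = 85, demand is Qd = 2781.29 - 0.1r.
Set Qd = Qs: 2781.29 - 0.1r = 1084.7 + 2r, so 1696.59 = 2.1r and r* = 807.9.
Then Q* = 2781.29 - 0.1(807.9) = 2700.5.

r* = 807.9, Q* = 2700.5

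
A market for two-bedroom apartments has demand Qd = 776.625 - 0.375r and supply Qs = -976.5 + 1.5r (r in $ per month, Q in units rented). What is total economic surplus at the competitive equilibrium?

Total surplus = 302460

At equilibrium Qd = Qs, so 776.625 - 0.375r = -976.5 + 1.5r; collecting terms, 1753.125 = 1.875r and r* = 935.
Substitute back: Q* = 776.625 - 0.375(935) = 426.
Demand choke price = 2071; supply choke price = 651. CS = ½(2071 - 935)(426) = 241968; PS = ½(935 - 651)(426) = 60492. Total surplus = 302460.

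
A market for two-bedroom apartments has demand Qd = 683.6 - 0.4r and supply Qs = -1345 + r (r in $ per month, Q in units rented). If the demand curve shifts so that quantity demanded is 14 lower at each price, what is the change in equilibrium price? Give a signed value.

Δr = -10

Equating demand and supply, 683.6 - 0.4r = -1345 + r gives 1.4r = 2028.6, so r* = 1449.
Then Q* = 683.6 - 0.4(1449) = 104.
After the shift, demand is Qd = 669.6 - 0.4r.
Re-solving, 1.4r = 2014.6 gives r = 1439 and Q = 94.
Δr = 1439 - 1449 = -10.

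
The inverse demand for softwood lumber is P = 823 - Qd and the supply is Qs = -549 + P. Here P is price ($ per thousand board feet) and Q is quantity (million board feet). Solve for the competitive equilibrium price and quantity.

In direct form, Qd = 823 - P.
Set Qd = Qs: 823 - P = -549 + P, so 1372 = 2P and P* = 686.
Substitute back: Q* = 823 - 686 = 137.

P* = 686, Q* = 137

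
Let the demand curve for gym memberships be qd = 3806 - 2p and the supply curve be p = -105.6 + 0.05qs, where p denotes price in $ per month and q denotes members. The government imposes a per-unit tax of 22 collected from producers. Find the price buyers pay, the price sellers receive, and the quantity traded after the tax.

Rewriting in direct form: qs = 2112 + 20p.
With a tax of 22 on producers, they supply based on the net price p_s = p_b - 22, so qs = 1672 + 20p_b.
Market clearing requires 3806 - 2p_b = 1672 + 20p_b; hence 2134 = 22p_b and p_b = 97.
So p_s = 75 and the quantity traded is q = 3806 - 2(97) = 3612.

p_b = 97, p_s = 75, q = 3612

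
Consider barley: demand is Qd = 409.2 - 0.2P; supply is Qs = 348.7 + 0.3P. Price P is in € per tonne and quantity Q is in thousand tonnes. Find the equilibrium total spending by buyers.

At equilibrium Qd = Qs, so 409.2 - 0.2P = 348.7 + 0.3P; collecting terms, 60.5 = 0.5P and P* = 121.
Plugging P* into demand: Q* = 409.2 - 0.2(121) = 385.
Total spending by buyers = P* × Q* = 121 × 385 = 46585.

Total spending by buyers = 46585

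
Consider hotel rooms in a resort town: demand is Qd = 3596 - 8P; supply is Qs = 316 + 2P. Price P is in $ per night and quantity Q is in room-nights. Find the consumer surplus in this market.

At equilibrium Qd = Qs, so 3596 - 8P = 316 + 2P; collecting terms, 3280 = 10P and P* = 328.
Substitute back: Q* = 3596 - 8(328) = 972.
Demand choke price (Qd = 0): P = 3596/8 = 449.5. Consumer surplus = ½ × (449.5 - 328) × 972 = 59049.

Consumer surplus = 59049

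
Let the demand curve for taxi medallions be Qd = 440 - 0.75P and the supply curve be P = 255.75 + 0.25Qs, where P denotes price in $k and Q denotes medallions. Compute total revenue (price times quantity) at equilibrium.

Inverting to quantity form: Qs = -1023 + 4P.
The market clears where 440 - 0.75P = -1023 + 4P. Rearranging, 4.75P = 1463, hence P* = 308.
Substitute back: Q* = 440 - 0.75(308) = 209.
Total revenue = P* × Q* = 308 × 209 = 64372.

Total revenue = 64372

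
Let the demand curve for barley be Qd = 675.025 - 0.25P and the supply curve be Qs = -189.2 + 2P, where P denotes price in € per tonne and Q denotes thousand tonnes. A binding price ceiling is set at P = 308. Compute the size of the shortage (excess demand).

Shortage = 171.225

With P fixed at 308, quantity demanded is 598.025 and quantity supplied is 426.8.
Shortage = Qd - Qs = 598.025 - 426.8 = 171.225.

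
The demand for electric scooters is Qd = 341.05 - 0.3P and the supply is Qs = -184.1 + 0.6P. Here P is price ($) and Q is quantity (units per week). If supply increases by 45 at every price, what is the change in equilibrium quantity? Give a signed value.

Set Qd = Qs: 341.05 - 0.3P = -184.1 + 0.6P, so 525.15 = 0.9P and P* = 583.5.
From the demand curve, Q* = 341.05 - 0.3(583.5) = 166.
After the shift, supply is Qs = -139.1 + 0.6P.
New equilibrium: 480.15 = 0.9P, so P = 533.5 and Q = 181.
ΔQ = 181 - 166 = 15.

ΔQ = 15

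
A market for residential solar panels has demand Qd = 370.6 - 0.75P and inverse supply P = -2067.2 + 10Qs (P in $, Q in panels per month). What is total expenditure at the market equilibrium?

Total expenditure = 43572.8

In direct form, Qs = 206.72 + 0.1P.
Set Qd = Qs: 370.6 - 0.75P = 206.72 + 0.1P, so 163.88 = 0.85P and P* = 192.8.
From the demand curve, Q* = 370.6 - 0.75(192.8) = 226.
Total expenditure = P* × Q* = 192.8 × 226 = 43572.8.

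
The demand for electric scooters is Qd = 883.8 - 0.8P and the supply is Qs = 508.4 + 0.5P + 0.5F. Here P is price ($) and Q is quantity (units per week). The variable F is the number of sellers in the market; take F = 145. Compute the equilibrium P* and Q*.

P* = 233, Q* = 697.4

With F = 145, supply is Qs = 580.9 + 0.5P.
The market clears where 883.8 - 0.8P = 580.9 + 0.5P. Rearranging, 1.3P = 302.9, hence P* = 233.
Plugging P* into demand: Q* = 883.8 - 0.8(233) = 697.4.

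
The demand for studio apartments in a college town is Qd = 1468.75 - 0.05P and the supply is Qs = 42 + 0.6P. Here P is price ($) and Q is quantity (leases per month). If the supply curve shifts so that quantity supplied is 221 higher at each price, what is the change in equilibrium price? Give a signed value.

ΔP = -340

The market clears where 1468.75 - 0.05P = 42 + 0.6P. Rearranging, 0.65P = 1426.75, hence P* = 2195.
From the demand curve, Q* = 1468.75 - 0.05(2195) = 1359.
After the shift, supply is Qs = 263 + 0.6P.
New equilibrium: 1205.75 = 0.65P, so P = 1855 and Q = 1376.
ΔP = 1855 - 2195 = -340.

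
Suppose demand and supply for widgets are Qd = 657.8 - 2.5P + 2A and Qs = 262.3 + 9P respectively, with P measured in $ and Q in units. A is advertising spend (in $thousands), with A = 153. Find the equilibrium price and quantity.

P* = 61, Q* = 811.3

With A = 153, demand is Qd = 963.8 - 2.5P.
Equating demand and supply, 963.8 - 2.5P = 262.3 + 9P gives 11.5P = 701.5, so P* = 61.
From the demand curve, Q* = 963.8 - 2.5(61) = 811.3.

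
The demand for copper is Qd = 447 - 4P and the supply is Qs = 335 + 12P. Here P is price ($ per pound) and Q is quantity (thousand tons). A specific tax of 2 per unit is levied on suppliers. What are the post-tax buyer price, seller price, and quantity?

With a tax of 2 on suppliers, they supply based on the net price P_s = P_b - 2, so Qs = 311 + 12P_b.
Market clearing requires 447 - 4P_b = 311 + 12P_b; hence 136 = 16P_b and P_b = 8.5.
So P_s = 6.5 and the quantity traded is Q = 447 - 4(8.5) = 413.

P_b = 8.5, P_s = 6.5, Q = 413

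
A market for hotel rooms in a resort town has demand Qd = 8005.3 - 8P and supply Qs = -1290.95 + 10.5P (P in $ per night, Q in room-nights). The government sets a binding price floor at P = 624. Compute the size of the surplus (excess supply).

Surplus = 2247.75

Evaluating both curves at the floor price 624 gives Qd = 3013.3, Qs = 5261.05.
Surplus = Qs - Qd = 5261.05 - 3013.3 = 2247.75.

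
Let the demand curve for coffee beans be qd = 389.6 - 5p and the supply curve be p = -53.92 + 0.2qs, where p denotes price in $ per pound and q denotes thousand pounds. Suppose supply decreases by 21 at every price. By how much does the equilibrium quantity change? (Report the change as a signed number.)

Δq = -10.5

Solving each curve for q: qs = 269.6 + 5p.
Set qd = qs: 389.6 - 5p = 269.6 + 5p, so 120 = 10p and p* = 12.
Plugging p* into demand: q* = 389.6 - 5(12) = 329.6.
After the shift, supply is qs = 248.6 + 5p.
The new intersection has 141 = 10p, i.e. p = 14.1, q = 319.1.
Δq = 319.1 - 329.6 = -10.5.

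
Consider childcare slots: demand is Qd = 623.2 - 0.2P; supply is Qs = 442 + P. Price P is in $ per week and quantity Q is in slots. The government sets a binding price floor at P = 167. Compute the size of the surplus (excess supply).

Evaluating both curves at the floor price 167 gives Qd = 589.8, Qs = 609.
Surplus = Qs - Qd = 609 - 589.8 = 19.2.

Surplus = 19.2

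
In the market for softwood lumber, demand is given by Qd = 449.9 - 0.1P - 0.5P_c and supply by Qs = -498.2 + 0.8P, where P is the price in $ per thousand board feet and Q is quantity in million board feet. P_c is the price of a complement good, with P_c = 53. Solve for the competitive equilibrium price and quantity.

P* = 1024, Q* = 321

With P_c = 53, demand is Qd = 423.4 - 0.1P.
Set Qd = Qs: 423.4 - 0.1P = -498.2 + 0.8P, so 921.6 = 0.9P and P* = 1024.
Then Q* = 423.4 - 0.1(1024) = 321.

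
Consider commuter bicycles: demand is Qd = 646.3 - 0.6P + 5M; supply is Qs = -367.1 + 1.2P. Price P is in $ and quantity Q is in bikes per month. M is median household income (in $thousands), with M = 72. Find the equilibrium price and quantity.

With M = 72, demand is Qd = 1006.3 - 0.6P.
The market clears where 1006.3 - 0.6P = -367.1 + 1.2P. Rearranging, 1.8P = 1373.4, hence P* = 763.
Then Q* = 1006.3 - 0.6(763) = 548.5.

P* = 763, Q* = 548.5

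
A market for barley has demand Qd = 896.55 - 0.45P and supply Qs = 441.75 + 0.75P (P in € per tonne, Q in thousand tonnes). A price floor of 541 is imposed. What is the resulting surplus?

Evaluating both curves at the floor price 541 gives Qd = 653.1, Qs = 847.5.
Surplus = Qs - Qd = 847.5 - 653.1 = 194.4.

Surplus = 194.4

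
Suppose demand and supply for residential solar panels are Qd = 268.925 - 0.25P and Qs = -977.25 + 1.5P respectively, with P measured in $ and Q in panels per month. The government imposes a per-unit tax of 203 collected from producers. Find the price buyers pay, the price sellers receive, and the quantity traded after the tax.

With a tax of 203 on producers, they supply based on the net price P_s = P_b - 203, so Qs = -1281.75 + 1.5P_b.
Market clearing requires 268.925 - 0.25P_b = -1281.75 + 1.5P_b; hence 1550.675 = 1.75P_b and P_b = 886.1.
Then P_s = 886.1 - 203 = 683.1 and Q = 268.925 - 0.25(886.1) = 47.4.

P_b = 886.1, P_s = 683.1, Q = 47.4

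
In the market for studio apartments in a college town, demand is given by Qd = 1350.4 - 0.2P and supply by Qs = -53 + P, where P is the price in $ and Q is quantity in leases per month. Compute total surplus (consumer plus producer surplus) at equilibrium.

Total surplus = 3739716.75

Set Qd = Qs: 1350.4 - 0.2P = -53 + P, so 1403.4 = 1.2P and P* = 1169.5.
Then Q* = 1350.4 - 0.2(1169.5) = 1116.5.
Demand choke price = 6752; supply choke price = 53. CS = ½(6752 - 1169.5)(1116.5) = 3116430.625; PS = ½(1169.5 - 53)(1116.5) = 623286.125. Total surplus = 3739716.75.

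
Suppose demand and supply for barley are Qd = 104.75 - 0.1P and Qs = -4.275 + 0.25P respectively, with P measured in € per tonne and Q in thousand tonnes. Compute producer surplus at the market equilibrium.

Set Qd = Qs: 104.75 - 0.1P = -4.275 + 0.25P, so 109.025 = 0.35P and P* = 311.5.
From the demand curve, Q* = 104.75 - 0.1(311.5) = 73.6.
Supply choke price (Qs = 0): P = 17.1. Producer surplus = ½ × (311.5 - 17.1) × 73.6 = 10833.92.

Producer surplus = 10833.92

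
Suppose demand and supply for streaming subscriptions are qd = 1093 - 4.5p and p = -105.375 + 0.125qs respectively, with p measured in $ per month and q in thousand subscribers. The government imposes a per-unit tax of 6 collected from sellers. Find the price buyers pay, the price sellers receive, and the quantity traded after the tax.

Inverting to quantity form: qs = 843 + 8p.
With a tax of 6 on sellers, they supply based on the net price p_s = p_b - 6, so qs = 795 + 8p_b.
Set qd = qs: 1093 - 4.5p_b = 795 + 8p_b, so 298 = 12.5p_b and p_b = 23.84.
Then p_s = 23.84 - 6 = 17.84 and q = 1093 - 4.5(23.84) = 985.72.

p_b = 23.84, p_s = 17.84, q = 985.72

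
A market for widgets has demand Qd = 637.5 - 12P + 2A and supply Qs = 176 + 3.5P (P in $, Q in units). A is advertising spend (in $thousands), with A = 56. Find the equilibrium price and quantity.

P* = 37, Q* = 305.5

With A = 56, demand is Qd = 749.5 - 12P.
Set Qd = Qs: 749.5 - 12P = 176 + 3.5P, so 573.5 = 15.5P and P* = 37.
Then Q* = 749.5 - 12(37) = 305.5.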